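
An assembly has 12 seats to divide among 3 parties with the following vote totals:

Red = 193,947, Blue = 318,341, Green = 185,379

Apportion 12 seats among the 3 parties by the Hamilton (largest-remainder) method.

Red: 3, Blue: 6, Green: 3

Standard divisor: 697667 ÷ 12 ≈ 58138.917.
Standard quotas: Red 3.3359, Blue 5.4755, Green 3.1886.
Lower quotas: Red 3, Blue 5, Green 3 (sum 11, leaving 1 seat).
Remainders in descending order: Blue 0.4755, Red 0.3359, Green 0.1886.
The surplus seat goes to Blue.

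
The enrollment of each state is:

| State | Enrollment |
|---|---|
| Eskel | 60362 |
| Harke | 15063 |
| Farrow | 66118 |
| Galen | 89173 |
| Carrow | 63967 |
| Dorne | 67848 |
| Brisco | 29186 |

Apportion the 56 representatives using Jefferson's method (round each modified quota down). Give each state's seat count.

Eskel 9; Harke 2; Farrow 9; Galen 13; Carrow 9; Dorne 10; Brisco 4

Standard divisor 391717/56 ≈ 6994.946; standard quotas: Eskel 8.629, Harke 2.153, Farrow 9.452, Galen 12.748, Carrow 9.145, Dorne 9.700, Brisco 4.172.
Rounding down gives 8, 2, 9, 12, 9, 9, 4 = 53 seats, so the divisor must be adjusted.
With modified divisor 6660: modified quotas Eskel 9.063, Harke 2.262, Farrow 9.928, Galen 13.389, Carrow 9.605, Dorne 10.187, Brisco 4.382.
Rounding down: Eskel 9, Harke 2, Farrow 9, Galen 13, Carrow 9, Dorne 10, Brisco 4 (total 56).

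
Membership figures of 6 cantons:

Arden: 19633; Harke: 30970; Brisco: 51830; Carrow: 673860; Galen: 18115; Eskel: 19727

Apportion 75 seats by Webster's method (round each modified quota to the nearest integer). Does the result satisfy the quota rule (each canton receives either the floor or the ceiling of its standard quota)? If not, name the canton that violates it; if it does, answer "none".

Standard quotas: Arden 1.809, Harke 2.853, Brisco 4.775, Carrow 62.078, Galen 1.669, Eskel 1.817.
Webster allocation: Arden 2, Harke 3, Brisco 5, Carrow 61, Galen 2, Eskel 2.
Carrow has quota 62.078 (lower 62, upper 63) but receives 61 — outside the quota interval.

Carrow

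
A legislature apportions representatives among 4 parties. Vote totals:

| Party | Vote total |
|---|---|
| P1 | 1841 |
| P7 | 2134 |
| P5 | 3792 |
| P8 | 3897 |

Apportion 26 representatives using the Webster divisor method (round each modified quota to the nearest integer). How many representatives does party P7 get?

Standard divisor 11664/26 ≈ 448.615; standard quotas: P1 4.104, P7 4.757, P5 8.453, P8 8.687.
Rounding to the nearest integer gives P1 4, P7 5, P5 8, P8 9 — total 26, matching the house size, so no adjustment is needed.
P7 receives 5.

5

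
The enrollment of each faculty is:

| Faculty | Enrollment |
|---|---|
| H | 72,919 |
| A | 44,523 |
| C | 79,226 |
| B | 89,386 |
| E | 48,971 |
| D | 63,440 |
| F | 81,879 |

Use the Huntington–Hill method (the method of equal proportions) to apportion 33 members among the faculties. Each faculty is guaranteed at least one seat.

H 5, A 3, C 6, B 6, E 3, D 4, F 6

With divisor 14325: modified quotas H 5.090, A 3.108, C 5.531, B 6.240, E 3.419, D 4.429, F 5.716.
Geometric-mean thresholds: H √(5·6)=5.477, A √(3·4)=3.464, C √(5·6)=5.477, B √(6·7)=6.481, E √(3·4)=3.464, D √(4·5)=4.472, F √(5·6)=5.477.
Each quota rounded against its threshold gives H 5, A 3, C 6, B 6, E 3, D 4, F 6 (total 33).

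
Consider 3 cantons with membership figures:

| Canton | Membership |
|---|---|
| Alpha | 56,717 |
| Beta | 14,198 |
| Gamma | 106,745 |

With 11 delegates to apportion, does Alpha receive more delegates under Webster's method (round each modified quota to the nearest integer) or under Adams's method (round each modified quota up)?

Webster: Alpha 3, Beta 1, Gamma 7.
Adams: Alpha 4, Beta 1, Gamma 6.
Alpha gets 3 under Webster and 4 under Adams.

Adams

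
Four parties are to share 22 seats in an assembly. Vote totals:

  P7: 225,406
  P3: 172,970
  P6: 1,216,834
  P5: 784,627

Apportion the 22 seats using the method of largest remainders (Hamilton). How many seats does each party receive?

P7 2, P3 2, P6 11, P5 7

The standard divisor is 2399837/22 ≈ 109083.5.
Standard quotas: P7 2.0664, P3 1.5857, P6 11.1551, P5 7.1929.
Lower quotas: P7 2, P3 1, P6 11, P5 7 (sum 21, leaving 1 seat).
Remainders in descending order: P3 0.5857, P5 0.1929, P6 0.1551, P7 0.0664.
The surplus seat goes to P3.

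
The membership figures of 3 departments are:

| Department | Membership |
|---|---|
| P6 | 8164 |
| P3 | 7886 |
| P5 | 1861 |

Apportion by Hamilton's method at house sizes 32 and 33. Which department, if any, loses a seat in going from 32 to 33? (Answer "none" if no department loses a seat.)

none

At 32 seats: P6 15, P3 14, P5 3.
At 33 seats: P6 15, P3 15, P5 3.
No department's allocation decreased.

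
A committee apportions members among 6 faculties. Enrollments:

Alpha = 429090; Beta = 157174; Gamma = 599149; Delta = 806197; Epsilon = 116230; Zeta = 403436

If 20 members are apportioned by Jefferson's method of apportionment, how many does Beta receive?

1

Standard divisor 2511276/20 ≈ 125563.8; standard quotas: Alpha 3.417, Beta 1.252, Gamma 4.772, Delta 6.421, Epsilon 0.926, Zeta 3.213.
Rounding down gives 3, 1, 4, 6, 0, 3 = 17 seats, so the divisor must be adjusted.
With modified divisor 111200: modified quotas Alpha 3.859, Beta 1.413, Gamma 5.388, Delta 7.250, Epsilon 1.045, Zeta 3.628.
Rounding down: Alpha 3, Beta 1, Gamma 5, Delta 7, Epsilon 1, Zeta 3 (total 20).
Beta receives 1.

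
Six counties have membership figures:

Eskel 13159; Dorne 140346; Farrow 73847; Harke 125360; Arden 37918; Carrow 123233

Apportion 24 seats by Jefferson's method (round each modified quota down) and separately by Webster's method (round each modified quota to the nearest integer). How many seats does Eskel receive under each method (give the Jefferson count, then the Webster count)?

0 and 1

Jefferson: Eskel 0, Dorne 7, Farrow 3, Harke 6, Arden 2, Carrow 6.
Webster: Eskel 1, Dorne 6, Farrow 3, Harke 6, Arden 2, Carrow 6.
Eskel gets 0 under Jefferson and 1 under Webster.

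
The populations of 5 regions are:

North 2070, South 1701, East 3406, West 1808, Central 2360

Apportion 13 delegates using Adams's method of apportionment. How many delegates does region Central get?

Standard divisor 11345/13 ≈ 872.692; standard quotas: North 2.372, South 1.949, East 3.903, West 2.072, Central 2.704.
Rounding up gives 3, 2, 4, 3, 3 = 15 seats, so the divisor must be adjusted.
With modified divisor 1100: modified quotas North 1.882, South 1.546, East 3.096, West 1.644, Central 2.145.
Rounding up: North 2, South 2, East 4, West 2, Central 3 (total 13).
Central receives 3.

3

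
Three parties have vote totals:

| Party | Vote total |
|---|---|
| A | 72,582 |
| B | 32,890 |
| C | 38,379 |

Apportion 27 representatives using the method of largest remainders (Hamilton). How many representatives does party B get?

Standard divisor: 143851 ÷ 27 ≈ 5327.815.
Standard quotas: A 13.6232, B 6.1733, C 7.2035.
Lower quotas: A 13, B 6, C 7 (sum 26, leaving 1 seat).
Remainders in descending order: A 0.6232, C 0.2035, B 0.1733.
The surplus seat goes to A.
B receives 6.

6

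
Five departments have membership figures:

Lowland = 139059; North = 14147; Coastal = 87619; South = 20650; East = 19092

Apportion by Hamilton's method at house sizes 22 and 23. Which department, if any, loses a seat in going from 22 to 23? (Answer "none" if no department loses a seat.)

At 22 seats: Lowland 11, North 1, Coastal 7, South 2, East 1.
At 23 seats: Lowland 11, North 1, Coastal 7, South 2, East 2.
No department's allocation decreased.

none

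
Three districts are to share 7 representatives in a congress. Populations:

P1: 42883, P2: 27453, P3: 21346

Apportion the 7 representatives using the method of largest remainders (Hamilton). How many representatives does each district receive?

P1: 3, P2: 2, P3: 2

The standard divisor is 91682/7 ≈ 13097.429.
Standard quotas: P1 3.2742, P2 2.0961, P3 1.6298.
Lower quotas: P1 3, P2 2, P3 1 (sum 6, leaving 1 seat).
Remainders in descending order: P3 0.6298, P1 0.2742, P2 0.0961.
Largest remainder: P3 receives the extra seat.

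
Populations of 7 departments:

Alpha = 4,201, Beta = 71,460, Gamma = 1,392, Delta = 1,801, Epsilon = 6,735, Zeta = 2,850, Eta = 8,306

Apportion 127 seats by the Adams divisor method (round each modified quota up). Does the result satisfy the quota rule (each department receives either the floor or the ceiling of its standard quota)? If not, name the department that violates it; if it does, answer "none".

Standard quotas: Alpha 5.515, Beta 93.808, Gamma 1.827, Delta 2.364, Epsilon 8.841, Zeta 3.741, Eta 10.904.
Adams allocation: Alpha 6, Beta 92, Gamma 2, Delta 3, Epsilon 9, Zeta 4, Eta 11.
Beta has quota 93.808 (lower 93, upper 94) but receives 92 — outside the quota interval.

Beta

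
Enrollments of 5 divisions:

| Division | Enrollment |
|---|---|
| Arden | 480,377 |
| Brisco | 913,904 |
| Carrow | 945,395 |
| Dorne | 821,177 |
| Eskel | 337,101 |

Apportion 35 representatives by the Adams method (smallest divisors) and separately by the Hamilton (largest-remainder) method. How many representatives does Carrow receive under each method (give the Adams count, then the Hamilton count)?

Adams: Arden 5, Brisco 9, Carrow 9, Dorne 8, Eskel 4.
Hamilton: Arden 5, Brisco 9, Carrow 10, Dorne 8, Eskel 3.
Carrow gets 9 under Adams and 10 under Hamilton.

9 and 10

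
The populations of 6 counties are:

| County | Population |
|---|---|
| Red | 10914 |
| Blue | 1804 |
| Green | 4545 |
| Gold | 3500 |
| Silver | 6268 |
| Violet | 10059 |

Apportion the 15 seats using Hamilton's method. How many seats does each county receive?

Standard divisor: 37090 ÷ 15 ≈ 2472.667.
Standard quotas: Red 4.4139, Blue 0.7296, Green 1.8381, Gold 1.4155, Silver 2.5349, Violet 4.0681.
Lower quotas: Red 4, Blue 0, Green 1, Gold 1, Silver 2, Violet 4 (sum 12, leaving 3 seats).
Remainders in descending order: Green 0.8381, Blue 0.7296, Silver 0.5349, Gold 0.4155, Red 0.4139, Violet 0.0681.
The surplus seats go to Green, Blue, Silver.

Red: 4; Blue: 1; Green: 2; Gold: 1; Silver: 3; Violet: 4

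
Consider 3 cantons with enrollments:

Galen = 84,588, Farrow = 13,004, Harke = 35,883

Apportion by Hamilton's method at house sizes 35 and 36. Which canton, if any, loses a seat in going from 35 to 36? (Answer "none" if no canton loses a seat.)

At 35 seats: Galen 22, Farrow 4, Harke 9.
At 36 seats: Galen 23, Farrow 3, Harke 10.
Farrow drops from 4 to 3.

Farrow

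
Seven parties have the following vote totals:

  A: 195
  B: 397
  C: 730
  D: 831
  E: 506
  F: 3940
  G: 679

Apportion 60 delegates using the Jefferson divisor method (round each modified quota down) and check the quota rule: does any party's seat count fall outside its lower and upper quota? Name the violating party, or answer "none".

F

Standard quotas: A 1.608, B 3.273, C 6.018, D 6.851, E 4.171, F 32.481, G 5.598.
Jefferson allocation: A 1, B 3, C 6, D 7, E 4, F 34, G 5.
F has quota 32.481 (lower 32, upper 33) but receives 34 — outside the quota interval.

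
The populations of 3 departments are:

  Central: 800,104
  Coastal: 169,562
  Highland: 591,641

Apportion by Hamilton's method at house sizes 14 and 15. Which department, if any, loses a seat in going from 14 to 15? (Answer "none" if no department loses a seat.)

Coastal

At 14 seats: Central 7, Coastal 2, Highland 5.
At 15 seats: Central 8, Coastal 1, Highland 6.
Coastal drops from 2 to 1.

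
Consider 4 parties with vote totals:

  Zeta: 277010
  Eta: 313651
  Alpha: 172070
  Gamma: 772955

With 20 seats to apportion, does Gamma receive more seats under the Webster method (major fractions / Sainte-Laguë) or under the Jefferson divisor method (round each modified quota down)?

Webster: Zeta 4, Eta 4, Alpha 2, Gamma 10.
Jefferson: Zeta 3, Eta 4, Alpha 2, Gamma 11.
Gamma gets 10 under Webster and 11 under Jefferson.

Jefferson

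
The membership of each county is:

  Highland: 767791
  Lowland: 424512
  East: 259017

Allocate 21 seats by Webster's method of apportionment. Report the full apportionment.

Highland 11; Lowland 6; East 4

Standard divisor 1451320/21 ≈ 69110.476; standard quotas: Highland 11.110, Lowland 6.143, East 3.748.
Rounding to the nearest integer gives Highland 11, Lowland 6, East 4 — total 21, matching the house size, so no adjustment is needed.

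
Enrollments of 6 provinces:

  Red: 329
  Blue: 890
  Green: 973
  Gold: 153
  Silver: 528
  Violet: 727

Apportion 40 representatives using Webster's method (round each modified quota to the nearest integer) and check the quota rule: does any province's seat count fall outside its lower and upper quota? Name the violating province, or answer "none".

none

Standard quotas: Red 3.656, Blue 9.889, Green 10.811, Gold 1.700, Silver 5.867, Violet 8.078.
Webster allocation: Red 4, Blue 10, Green 10, Gold 2, Silver 6, Violet 8.
Every allocation lies between the lower and upper quota.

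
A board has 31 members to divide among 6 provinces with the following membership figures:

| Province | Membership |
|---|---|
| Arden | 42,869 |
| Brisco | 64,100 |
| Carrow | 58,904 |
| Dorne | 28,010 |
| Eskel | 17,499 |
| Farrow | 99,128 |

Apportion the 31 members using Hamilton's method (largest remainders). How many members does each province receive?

Standard divisor: 310510 ÷ 31 ≈ 10016.452.
Standard quotas: Arden 4.2799, Brisco 6.3995, Carrow 5.8807, Dorne 2.7964, Eskel 1.7470, Farrow 9.8965.
Lower quotas: Arden 4, Brisco 6, Carrow 5, Dorne 2, Eskel 1, Farrow 9 (sum 27, leaving 4 seats).
Remainders in descending order: Farrow 0.8965, Carrow 0.8807, Dorne 0.7964, Eskel 0.7470, Brisco 0.3995, Arden 0.2799.
Largest remainders: Farrow, Carrow, Dorne, Eskel receive the extra seats.

Arden 4, Brisco 6, Carrow 6, Dorne 3, Eskel 2, Farrow 10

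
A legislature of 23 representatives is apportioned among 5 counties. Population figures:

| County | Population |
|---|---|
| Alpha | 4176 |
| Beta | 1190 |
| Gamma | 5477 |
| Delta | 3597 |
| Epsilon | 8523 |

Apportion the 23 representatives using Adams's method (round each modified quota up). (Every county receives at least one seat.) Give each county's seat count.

Standard divisor 22963/23 ≈ 998.391; standard quotas: Alpha 4.183, Beta 1.192, Gamma 5.486, Delta 3.603, Epsilon 8.537.
Rounding up gives 5, 2, 6, 4, 9 = 26 seats, so the divisor must be adjusted.
With modified divisor 1100: modified quotas Alpha 3.796, Beta 1.082, Gamma 4.979, Delta 3.270, Epsilon 7.748.
Rounding up: Alpha 4, Beta 2, Gamma 5, Delta 4, Epsilon 8 (total 23).

Alpha 4, Beta 2, Gamma 5, Delta 4, Epsilon 8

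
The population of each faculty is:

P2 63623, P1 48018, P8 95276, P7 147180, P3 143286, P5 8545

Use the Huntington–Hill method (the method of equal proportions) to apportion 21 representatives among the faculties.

P2 2, P1 2, P8 4, P7 6, P3 6, P5 1

With divisor 26067: modified quotas P2 2.441, P1 1.842, P8 3.655, P7 5.646, P3 5.497, P5 0.328.
Geometric-mean thresholds: P2 √(2·3)=2.449, P1 √(1·2)=1.414, P8 √(3·4)=3.464, P7 √(5·6)=5.477, P3 √(5·6)=5.477, P5 (min 1).
Each quota rounded against its threshold gives P2 2, P1 2, P8 4, P7 6, P3 6, P5 1 (total 21).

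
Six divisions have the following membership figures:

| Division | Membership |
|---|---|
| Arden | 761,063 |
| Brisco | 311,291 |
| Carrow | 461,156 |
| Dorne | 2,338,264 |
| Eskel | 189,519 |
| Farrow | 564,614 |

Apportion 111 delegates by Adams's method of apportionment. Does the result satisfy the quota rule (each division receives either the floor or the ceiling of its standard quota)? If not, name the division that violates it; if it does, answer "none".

Standard quotas: Arden 18.262, Brisco 7.470, Carrow 11.066, Dorne 56.107, Eskel 4.548, Farrow 13.548.
Adams allocation: Arden 18, Brisco 8, Carrow 11, Dorne 55, Eskel 5, Farrow 14.
Dorne has quota 56.107 (lower 56, upper 57) but receives 55 — outside the quota interval.

Dorne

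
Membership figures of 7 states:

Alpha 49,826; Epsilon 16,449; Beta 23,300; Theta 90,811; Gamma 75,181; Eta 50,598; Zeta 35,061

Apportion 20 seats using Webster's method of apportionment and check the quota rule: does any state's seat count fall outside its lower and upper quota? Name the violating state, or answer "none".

Standard quotas: Alpha 2.920, Epsilon 0.964, Beta 1.366, Theta 5.323, Gamma 4.407, Eta 2.966, Zeta 2.055.
Webster allocation: Alpha 3, Epsilon 1, Beta 1, Theta 5, Gamma 5, Eta 3, Zeta 2.
Every allocation lies between the lower and upper quota.

none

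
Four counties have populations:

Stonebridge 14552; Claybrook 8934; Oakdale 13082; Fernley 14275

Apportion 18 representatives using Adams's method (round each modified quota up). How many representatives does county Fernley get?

5

Standard divisor 50843/18 ≈ 2824.611; standard quotas: Stonebridge 5.152, Claybrook 3.163, Oakdale 4.631, Fernley 5.054.
Rounding up gives 6, 4, 5, 6 = 21 seats, so the divisor must be adjusted.
With modified divisor 3100: modified quotas Stonebridge 4.694, Claybrook 2.882, Oakdale 4.220, Fernley 4.605.
Rounding up: Stonebridge 5, Claybrook 3, Oakdale 5, Fernley 5 (total 18).
Fernley receives 5.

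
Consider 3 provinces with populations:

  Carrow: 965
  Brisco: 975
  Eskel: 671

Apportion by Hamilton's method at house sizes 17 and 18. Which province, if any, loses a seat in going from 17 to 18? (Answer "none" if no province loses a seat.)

At 17 seats: Carrow 6, Brisco 6, Eskel 5.
At 18 seats: Carrow 7, Brisco 7, Eskel 4.
Eskel drops from 5 to 4.

Eskel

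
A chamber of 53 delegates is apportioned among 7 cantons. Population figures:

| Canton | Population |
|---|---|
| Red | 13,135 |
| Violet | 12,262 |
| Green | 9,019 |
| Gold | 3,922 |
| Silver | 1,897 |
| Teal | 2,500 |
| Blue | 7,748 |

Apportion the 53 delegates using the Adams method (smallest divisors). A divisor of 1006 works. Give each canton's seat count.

With modified divisor 1006: modified quotas Red 13.057, Violet 12.189, Green 8.965, Gold 3.899, Silver 1.886, Teal 2.485, Blue 7.702.
Rounding up: Red 14, Violet 13, Green 9, Gold 4, Silver 2, Teal 3, Blue 8 (total 53).

Red: 14, Violet: 13, Green: 9, Gold: 4, Silver: 2, Teal: 3, Blue: 8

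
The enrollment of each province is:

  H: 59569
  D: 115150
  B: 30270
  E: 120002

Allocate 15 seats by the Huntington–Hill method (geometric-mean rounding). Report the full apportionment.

H: 3, D: 5, B: 1, E: 6

With divisor 21657: modified quotas H 2.751, D 5.317, B 1.398, E 5.541.
Geometric-mean thresholds: H √(2·3)=2.449, D √(5·6)=5.477, B √(1·2)=1.414, E √(5·6)=5.477.
Each quota rounded against its threshold gives H 3, D 5, B 1, E 6 (total 15).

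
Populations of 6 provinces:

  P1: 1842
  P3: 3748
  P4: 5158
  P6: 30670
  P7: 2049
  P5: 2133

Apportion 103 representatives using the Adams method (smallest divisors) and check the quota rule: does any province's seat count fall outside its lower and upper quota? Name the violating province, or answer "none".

Standard quotas: P1 4.161, P3 8.466, P4 11.651, P6 69.277, P7 4.628, P5 4.818.
Adams allocation: P1 5, P3 9, P4 12, P6 67, P7 5, P5 5.
P6 has quota 69.277 (lower 69, upper 70) but receives 67 — outside the quota interval.

P6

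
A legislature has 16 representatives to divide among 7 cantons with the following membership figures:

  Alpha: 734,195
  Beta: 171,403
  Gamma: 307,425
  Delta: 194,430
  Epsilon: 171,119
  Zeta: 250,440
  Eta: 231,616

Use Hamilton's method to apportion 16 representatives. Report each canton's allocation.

Alpha=6; Beta=1; Gamma=2; Delta=2; Epsilon=1; Zeta=2; Eta=2

Standard divisor: 2060628 ÷ 16 ≈ 128789.25.
Standard quotas: Alpha 5.7007, Beta 1.3309, Gamma 2.3870, Delta 1.5097, Epsilon 1.3287, Zeta 1.9446, Eta 1.7984.
Lower quotas: Alpha 5, Beta 1, Gamma 2, Delta 1, Epsilon 1, Zeta 1, Eta 1 (sum 12, leaving 4 seats).
Remainders in descending order: Zeta 0.9446, Eta 0.7984, Alpha 0.7007, Delta 0.5097, Gamma 0.3870, Beta 0.3309, Epsilon 0.3287.
Largest remainders: Zeta, Eta, Alpha, Delta receive the extra seats.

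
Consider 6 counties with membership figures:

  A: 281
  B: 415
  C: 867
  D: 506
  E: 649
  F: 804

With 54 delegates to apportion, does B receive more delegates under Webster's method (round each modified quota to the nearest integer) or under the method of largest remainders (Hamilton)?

Webster: A 4, B 6, C 13, D 8, E 10, F 13.
Hamilton: A 4, B 7, C 13, D 8, E 10, F 12.
B gets 6 under Webster and 7 under Hamilton.

Hamilton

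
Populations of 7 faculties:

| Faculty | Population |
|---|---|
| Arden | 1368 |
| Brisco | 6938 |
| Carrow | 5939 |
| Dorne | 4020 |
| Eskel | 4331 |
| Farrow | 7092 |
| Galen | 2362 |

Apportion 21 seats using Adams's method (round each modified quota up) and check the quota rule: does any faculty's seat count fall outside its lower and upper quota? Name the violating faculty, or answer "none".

Standard quotas: Arden 0.896, Brisco 4.546, Carrow 3.891, Dorne 2.634, Eskel 2.838, Farrow 4.647, Galen 1.548.
Adams allocation: Arden 1, Brisco 4, Carrow 4, Dorne 3, Eskel 3, Farrow 4, Galen 2.
Every allocation lies between the lower and upper quota.

none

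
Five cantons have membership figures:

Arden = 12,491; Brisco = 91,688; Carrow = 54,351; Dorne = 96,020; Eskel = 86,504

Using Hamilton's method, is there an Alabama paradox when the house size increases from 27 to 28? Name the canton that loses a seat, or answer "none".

none

At 27 seats: Arden 1, Brisco 7, Carrow 4, Dorne 8, Eskel 7.
At 28 seats: Arden 1, Brisco 8, Carrow 4, Dorne 8, Eskel 7.
No canton's allocation decreased.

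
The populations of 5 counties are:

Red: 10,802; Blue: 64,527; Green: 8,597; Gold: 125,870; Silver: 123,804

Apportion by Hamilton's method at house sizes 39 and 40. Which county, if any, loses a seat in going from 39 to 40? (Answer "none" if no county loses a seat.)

none

At 39 seats: Red 1, Blue 8, Green 1, Gold 15, Silver 14.
At 40 seats: Red 1, Blue 8, Green 1, Gold 15, Silver 15.
No county's allocation decreased.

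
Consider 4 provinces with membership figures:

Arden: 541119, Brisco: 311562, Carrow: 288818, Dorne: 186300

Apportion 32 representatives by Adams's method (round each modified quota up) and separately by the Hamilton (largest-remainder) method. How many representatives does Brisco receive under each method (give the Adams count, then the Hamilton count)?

7 and 8

Adams: Arden 13, Brisco 7, Carrow 7, Dorne 5.
Hamilton: Arden 13, Brisco 8, Carrow 7, Dorne 4.
Brisco gets 7 under Adams and 8 under Hamilton.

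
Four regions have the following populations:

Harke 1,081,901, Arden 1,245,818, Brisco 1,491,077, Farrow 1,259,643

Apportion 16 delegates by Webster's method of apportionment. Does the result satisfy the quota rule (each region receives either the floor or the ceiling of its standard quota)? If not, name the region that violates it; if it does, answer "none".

none

Standard quotas: Harke 3.409, Arden 3.925, Brisco 4.698, Farrow 3.969.
Webster allocation: Harke 3, Arden 4, Brisco 5, Farrow 4.
Every allocation lies between the lower and upper quota.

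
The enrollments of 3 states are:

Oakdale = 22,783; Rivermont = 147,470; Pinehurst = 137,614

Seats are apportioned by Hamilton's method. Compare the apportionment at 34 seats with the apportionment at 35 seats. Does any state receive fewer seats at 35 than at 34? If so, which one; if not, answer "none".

Oakdale

At 34 seats: Oakdale 3, Rivermont 16, Pinehurst 15.
At 35 seats: Oakdale 2, Rivermont 17, Pinehurst 16.
Oakdale drops from 3 to 2.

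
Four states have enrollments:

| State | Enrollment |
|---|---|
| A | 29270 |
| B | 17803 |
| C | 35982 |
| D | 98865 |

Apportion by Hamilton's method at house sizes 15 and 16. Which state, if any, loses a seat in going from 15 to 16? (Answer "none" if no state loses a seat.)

B

At 15 seats: A 2, B 2, C 3, D 8.
At 16 seats: A 3, B 1, C 3, D 9.
B drops from 2 to 1.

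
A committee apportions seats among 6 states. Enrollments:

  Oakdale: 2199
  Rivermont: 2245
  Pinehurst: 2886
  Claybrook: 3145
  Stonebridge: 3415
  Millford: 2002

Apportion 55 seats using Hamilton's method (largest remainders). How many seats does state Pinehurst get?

The standard divisor is 15892/55 ≈ 288.945.
Standard quotas: Oakdale 7.610, Rivermont 7.770, Pinehurst 9.988, Claybrook 10.884, Stonebridge 11.819, Millford 6.929.
Lower quotas: Oakdale 7, Rivermont 7, Pinehurst 9, Claybrook 10, Stonebridge 11, Millford 6 (sum 50, leaving 5 seats).
Remainders in descending order: Pinehurst 0.988, Millford 0.929, Claybrook 0.884, Stonebridge 0.819, Rivermont 0.770, Oakdale 0.610.
The surplus seats go to Pinehurst, Millford, Claybrook, Stonebridge, Rivermont.
Pinehurst receives 10.

10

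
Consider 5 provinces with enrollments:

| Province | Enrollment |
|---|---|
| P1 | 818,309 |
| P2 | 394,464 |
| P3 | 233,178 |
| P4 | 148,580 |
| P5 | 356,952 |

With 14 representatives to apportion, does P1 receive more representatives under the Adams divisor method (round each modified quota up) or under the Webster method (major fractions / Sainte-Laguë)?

Adams: P1 5, P2 3, P3 2, P4 1, P5 3.
Webster: P1 6, P2 3, P3 2, P4 1, P5 2.
P1 gets 5 under Adams and 6 under Webster.

Webster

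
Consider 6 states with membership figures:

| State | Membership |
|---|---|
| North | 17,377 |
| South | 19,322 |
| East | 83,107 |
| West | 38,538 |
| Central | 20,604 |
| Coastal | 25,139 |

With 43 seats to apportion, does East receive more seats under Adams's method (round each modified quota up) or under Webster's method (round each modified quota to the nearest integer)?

Adams: North 4, South 4, East 17, West 8, Central 5, Coastal 5.
Webster: North 4, South 4, East 18, West 8, Central 4, Coastal 5.
East gets 17 under Adams and 18 under Webster.

Webster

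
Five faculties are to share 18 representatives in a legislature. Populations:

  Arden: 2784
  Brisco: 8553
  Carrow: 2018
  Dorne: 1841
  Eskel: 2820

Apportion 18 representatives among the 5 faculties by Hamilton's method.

The standard divisor is 18016/18 ≈ 1000.889.
Standard quotas: Arden 2.7815, Brisco 8.5454, Carrow 2.0162, Dorne 1.8394, Eskel 2.8175.
Lower quotas: Arden 2, Brisco 8, Carrow 2, Dorne 1, Eskel 2 (sum 15, leaving 3 seats).
Remainders in descending order: Dorne 0.8394, Eskel 0.8175, Arden 0.7815, Brisco 0.5454, Carrow 0.0162.
The surplus seats go to Dorne, Eskel, Arden.

Arden 3, Brisco 8, Carrow 2, Dorne 2, Eskel 3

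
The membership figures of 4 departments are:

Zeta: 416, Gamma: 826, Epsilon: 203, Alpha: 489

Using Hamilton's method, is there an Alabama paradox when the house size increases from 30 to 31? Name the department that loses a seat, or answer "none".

At 30 seats: Zeta 6, Gamma 13, Epsilon 3, Alpha 8.
At 31 seats: Zeta 7, Gamma 13, Epsilon 3, Alpha 8.
No department's allocation decreased.

none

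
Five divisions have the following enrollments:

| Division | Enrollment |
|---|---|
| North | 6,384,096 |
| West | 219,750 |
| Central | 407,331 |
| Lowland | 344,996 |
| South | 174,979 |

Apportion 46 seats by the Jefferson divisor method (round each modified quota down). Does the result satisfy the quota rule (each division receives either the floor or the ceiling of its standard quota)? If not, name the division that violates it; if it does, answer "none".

North

Standard quotas: North 38.994, West 1.342, Central 2.488, Lowland 2.107, South 1.069.
Jefferson allocation: North 40, West 1, Central 2, Lowland 2, South 1.
North has quota 38.994 (lower 38, upper 39) but receives 40 — outside the quota interval.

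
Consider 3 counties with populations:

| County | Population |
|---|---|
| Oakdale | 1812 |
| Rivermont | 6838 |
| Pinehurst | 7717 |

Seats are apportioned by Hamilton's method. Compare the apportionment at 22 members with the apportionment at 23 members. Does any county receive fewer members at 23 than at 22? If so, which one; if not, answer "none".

At 22 seats: Oakdale 3, Rivermont 9, Pinehurst 10.
At 23 seats: Oakdale 2, Rivermont 10, Pinehurst 11.
Oakdale drops from 3 to 2.

Oakdale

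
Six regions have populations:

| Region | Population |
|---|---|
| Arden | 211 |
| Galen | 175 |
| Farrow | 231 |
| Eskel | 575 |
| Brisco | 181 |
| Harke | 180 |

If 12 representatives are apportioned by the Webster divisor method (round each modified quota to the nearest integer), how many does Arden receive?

Standard divisor 1553/12 ≈ 129.417; standard quotas: Arden 1.630, Galen 1.352, Farrow 1.785, Eskel 4.443, Brisco 1.399, Harke 1.391.
Rounding to the nearest integer gives 2, 1, 2, 4, 1, 1 = 11 seats, so the divisor must be adjusted.
With modified divisor 124: modified quotas Arden 1.702, Galen 1.411, Farrow 1.863, Eskel 4.637, Brisco 1.460, Harke 1.452.
Rounding to the nearest integer: Arden 2, Galen 1, Farrow 2, Eskel 5, Brisco 1, Harke 1 (total 12).
Arden receives 2.

2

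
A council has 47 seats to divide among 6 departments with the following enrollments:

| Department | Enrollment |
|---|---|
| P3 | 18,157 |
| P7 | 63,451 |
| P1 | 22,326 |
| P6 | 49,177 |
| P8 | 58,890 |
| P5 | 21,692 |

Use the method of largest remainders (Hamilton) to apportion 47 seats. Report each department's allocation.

P3=4; P7=13; P1=4; P6=10; P8=12; P5=4

Standard divisor: 233693 ÷ 47 ≈ 4972.191.
Standard quotas: P3 3.6517, P7 12.7612, P1 4.4902, P6 9.8904, P8 11.8439, P5 4.3627.
Lower quotas: P3 3, P7 12, P1 4, P6 9, P8 11, P5 4 (sum 43, leaving 4 seats).
Remainders in descending order: P6 0.8904, P8 0.8439, P7 0.7612, P3 0.6517, P1 0.4902, P5 0.3627.
The surplus seats go to P6, P8, P7, P3.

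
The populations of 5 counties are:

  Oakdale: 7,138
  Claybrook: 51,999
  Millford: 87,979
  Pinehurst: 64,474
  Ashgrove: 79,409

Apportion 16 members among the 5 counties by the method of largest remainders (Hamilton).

Total 290999; standard divisor 290999/16 ≈ 18187.438.
Standard quotas: Oakdale 0.3925, Claybrook 2.8591, Millford 4.8373, Pinehurst 3.5450, Ashgrove 4.3661.
Lower quotas: Oakdale 0, Claybrook 2, Millford 4, Pinehurst 3, Ashgrove 4 (sum 13, leaving 3 seats).
Remainders in descending order: Claybrook 0.8591, Millford 0.8373, Pinehurst 0.5450, Oakdale 0.3925, Ashgrove 0.3661.
The surplus seats go to Claybrook, Millford, Pinehurst.

Oakdale=0, Claybrook=3, Millford=5, Pinehurst=4, Ashgrove=4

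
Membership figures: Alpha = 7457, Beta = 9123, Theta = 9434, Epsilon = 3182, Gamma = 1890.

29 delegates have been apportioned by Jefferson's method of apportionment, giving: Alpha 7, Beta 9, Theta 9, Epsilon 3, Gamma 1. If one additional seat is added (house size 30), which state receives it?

Priority for the next seat is population ÷ (current seats + 1).
Priorities: Alpha 932.125, Beta 912.300, Theta 943.400, Epsilon 795.500, Gamma 945.000.
Highest priority: Gamma.

Gamma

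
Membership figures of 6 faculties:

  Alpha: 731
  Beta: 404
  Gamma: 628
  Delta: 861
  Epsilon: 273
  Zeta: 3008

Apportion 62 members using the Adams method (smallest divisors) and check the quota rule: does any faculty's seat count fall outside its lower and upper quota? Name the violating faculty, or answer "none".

Standard quotas: Alpha 7.675, Beta 4.242, Gamma 6.594, Delta 9.040, Epsilon 2.866, Zeta 31.583.
Adams allocation: Alpha 8, Beta 5, Gamma 7, Delta 9, Epsilon 3, Zeta 30.
Zeta has quota 31.583 (lower 31, upper 32) but receives 30 — outside the quota interval.

Zeta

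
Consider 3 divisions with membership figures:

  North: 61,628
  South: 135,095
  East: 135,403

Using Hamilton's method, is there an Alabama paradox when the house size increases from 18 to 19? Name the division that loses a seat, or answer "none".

North

At 18 seats: North 4, South 7, East 7.
At 19 seats: North 3, South 8, East 8.
North drops from 4 to 3.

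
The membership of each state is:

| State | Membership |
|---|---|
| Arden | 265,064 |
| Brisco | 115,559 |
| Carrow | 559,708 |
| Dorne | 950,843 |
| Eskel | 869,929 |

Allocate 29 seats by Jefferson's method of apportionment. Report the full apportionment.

Arden: 3; Brisco: 1; Carrow: 6; Dorne: 10; Eskel: 9

Standard divisor 2761103/29 ≈ 95210.448; standard quotas: Arden 2.784, Brisco 1.214, Carrow 5.879, Dorne 9.987, Eskel 9.137.
Rounding down gives 2, 1, 5, 9, 9 = 26 seats, so the divisor must be adjusted.
With modified divisor 87700: modified quotas Arden 3.022, Brisco 1.318, Carrow 6.382, Dorne 10.842, Eskel 9.919.
Rounding down: Arden 3, Brisco 1, Carrow 6, Dorne 10, Eskel 9 (total 29).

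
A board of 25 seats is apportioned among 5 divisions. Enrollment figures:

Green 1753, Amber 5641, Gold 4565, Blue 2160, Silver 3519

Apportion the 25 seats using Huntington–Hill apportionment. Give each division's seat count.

With divisor 710: modified quotas Green 2.469, Amber 7.945, Gold 6.430, Blue 3.042, Silver 4.956.
Geometric-mean thresholds: Green √(2·3)=2.449, Amber √(7·8)=7.483, Gold √(6·7)=6.481, Blue √(3·4)=3.464, Silver √(4·5)=4.472.
Each quota rounded against its threshold gives Green 3, Amber 8, Gold 6, Blue 3, Silver 5 (total 25).

Green 3, Amber 8, Gold 6, Blue 3, Silver 5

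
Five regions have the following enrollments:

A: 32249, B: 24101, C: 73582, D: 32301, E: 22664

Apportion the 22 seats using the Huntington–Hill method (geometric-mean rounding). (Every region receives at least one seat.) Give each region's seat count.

With divisor 8962: modified quotas A 3.598, B 2.689, C 8.210, D 3.604, E 2.529.
Geometric-mean thresholds: A √(3·4)=3.464, B √(2·3)=2.449, C √(8·9)=8.485, D √(3·4)=3.464, E √(2·3)=2.449.
Each quota rounded against its threshold gives A 4, B 3, C 8, D 4, E 3 (total 22).

A 4, B 3, C 8, D 4, E 3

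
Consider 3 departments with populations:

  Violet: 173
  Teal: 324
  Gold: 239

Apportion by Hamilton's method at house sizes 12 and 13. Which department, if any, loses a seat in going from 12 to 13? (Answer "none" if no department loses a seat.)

none

At 12 seats: Violet 3, Teal 5, Gold 4.
At 13 seats: Violet 3, Teal 6, Gold 4.
No department's allocation decreased.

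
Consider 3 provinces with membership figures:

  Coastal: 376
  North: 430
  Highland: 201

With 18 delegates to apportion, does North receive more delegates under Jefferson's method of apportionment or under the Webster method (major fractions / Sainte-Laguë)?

Jefferson: Coastal 7, North 8, Highland 3.
Webster: Coastal 7, North 7, Highland 4.
North gets 8 under Jefferson and 7 under Webster.

Jefferson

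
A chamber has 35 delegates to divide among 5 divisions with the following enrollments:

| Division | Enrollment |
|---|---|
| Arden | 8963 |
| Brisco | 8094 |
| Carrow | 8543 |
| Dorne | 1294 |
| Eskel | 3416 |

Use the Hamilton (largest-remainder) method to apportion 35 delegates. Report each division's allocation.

Arden 10; Brisco 9; Carrow 10; Dorne 2; Eskel 4

Standard divisor: 30310 ÷ 35 = 866.
Standard quotas: Arden 10.3499, Brisco 9.3464, Carrow 9.8649, Dorne 1.4942, Eskel 3.9446.
Lower quotas: Arden 10, Brisco 9, Carrow 9, Dorne 1, Eskel 3 (sum 32, leaving 3 seats).
Remainders in descending order: Eskel 0.9446, Carrow 0.8649, Dorne 0.4942, Arden 0.3499, Brisco 0.3464.
Largest remainders: Eskel, Carrow, Dorne receive the extra seats.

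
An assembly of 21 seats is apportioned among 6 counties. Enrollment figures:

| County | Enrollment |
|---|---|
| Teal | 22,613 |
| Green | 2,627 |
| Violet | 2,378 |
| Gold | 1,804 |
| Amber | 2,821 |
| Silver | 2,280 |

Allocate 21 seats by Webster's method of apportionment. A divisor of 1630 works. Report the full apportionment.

Teal: 14; Green: 2; Violet: 1; Gold: 1; Amber: 2; Silver: 1

With modified divisor 1630: modified quotas Teal 13.873, Green 1.612, Violet 1.459, Gold 1.107, Amber 1.731, Silver 1.399.
Rounding to the nearest integer: Teal 14, Green 2, Violet 1, Gold 1, Amber 2, Silver 1 (total 21).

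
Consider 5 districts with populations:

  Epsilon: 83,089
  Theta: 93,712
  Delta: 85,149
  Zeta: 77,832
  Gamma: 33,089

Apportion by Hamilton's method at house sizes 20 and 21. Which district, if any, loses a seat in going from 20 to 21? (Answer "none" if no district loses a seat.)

At 20 seats: Epsilon 4, Theta 5, Delta 5, Zeta 4, Gamma 2.
At 21 seats: Epsilon 5, Theta 5, Delta 5, Zeta 4, Gamma 2.
No district's allocation decreased.

none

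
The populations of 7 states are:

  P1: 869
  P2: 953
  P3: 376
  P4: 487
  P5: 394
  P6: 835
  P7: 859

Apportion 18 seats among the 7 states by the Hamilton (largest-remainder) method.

Standard divisor: 4773 ÷ 18 ≈ 265.167.
Standard quotas: P1 3.277, P2 3.594, P3 1.418, P4 1.837, P5 1.486, P6 3.149, P7 3.239.
Lower quotas: P1 3, P2 3, P3 1, P4 1, P5 1, P6 3, P7 3 (sum 15, leaving 3 seats).
Remainders in descending order: P4 0.837, P2 0.594, P5 0.486, P3 0.418, P1 0.277, P7 0.239, P6 0.149.
Largest remainders: P4, P2, P5 receive the extra seats.

P1 3, P2 4, P3 1, P4 2, P5 2, P6 3, P7 3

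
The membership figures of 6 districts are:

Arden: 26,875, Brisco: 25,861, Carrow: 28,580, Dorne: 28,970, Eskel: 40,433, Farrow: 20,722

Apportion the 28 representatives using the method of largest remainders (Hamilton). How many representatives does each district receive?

Arden 4, Brisco 4, Carrow 5, Dorne 5, Eskel 7, Farrow 3

Standard divisor: 171441 ÷ 28 ≈ 6122.893.
Standard quotas: Arden 4.3893, Brisco 4.2237, Carrow 4.6677, Dorne 4.7314, Eskel 6.6036, Farrow 3.3843.
Lower quotas: Arden 4, Brisco 4, Carrow 4, Dorne 4, Eskel 6, Farrow 3 (sum 25, leaving 3 seats).
Remainders in descending order: Dorne 0.7314, Carrow 0.6677, Eskel 0.6036, Arden 0.3893, Farrow 0.3843, Brisco 0.2237.
Largest remainders: Dorne, Carrow, Eskel receive the extra seats.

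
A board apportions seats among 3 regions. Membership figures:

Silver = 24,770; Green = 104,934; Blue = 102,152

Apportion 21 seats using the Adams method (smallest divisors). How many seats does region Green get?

Standard divisor 231856/21 ≈ 11040.762; standard quotas: Silver 2.244, Green 9.504, Blue 9.252.
Rounding up gives 3, 10, 10 = 23 seats, so the divisor must be adjusted.
With modified divisor 12000: modified quotas Silver 2.064, Green 8.745, Blue 8.513.
Rounding up: Silver 3, Green 9, Blue 9 (total 21).
Green receives 9.

9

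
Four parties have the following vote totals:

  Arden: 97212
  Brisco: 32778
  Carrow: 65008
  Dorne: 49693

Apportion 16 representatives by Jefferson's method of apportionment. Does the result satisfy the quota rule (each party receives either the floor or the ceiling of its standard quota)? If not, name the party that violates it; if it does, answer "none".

Standard quotas: Arden 6.357, Brisco 2.143, Carrow 4.251, Dorne 3.249.
Jefferson allocation: Arden 7, Brisco 2, Carrow 4, Dorne 3.
Every allocation lies between the lower and upper quota.

none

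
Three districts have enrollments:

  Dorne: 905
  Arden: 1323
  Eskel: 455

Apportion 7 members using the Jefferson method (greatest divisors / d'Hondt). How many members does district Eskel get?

Standard divisor 2683/7 ≈ 383.286; standard quotas: Dorne 2.361, Arden 3.452, Eskel 1.187.
Rounding down gives 2, 3, 1 = 6 seats, so the divisor must be adjusted.
With modified divisor 320: modified quotas Dorne 2.828, Arden 4.134, Eskel 1.422.
Rounding down: Dorne 2, Arden 4, Eskel 1 (total 7).
Eskel receives 1.

1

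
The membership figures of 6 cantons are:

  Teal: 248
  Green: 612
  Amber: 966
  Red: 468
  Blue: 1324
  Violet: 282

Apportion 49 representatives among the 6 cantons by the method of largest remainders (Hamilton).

The standard divisor is 3900/49 ≈ 79.592.
Standard quotas: Teal 3.116, Green 7.689, Amber 12.137, Red 5.880, Blue 16.635, Violet 3.543.
Lower quotas: Teal 3, Green 7, Amber 12, Red 5, Blue 16, Violet 3 (sum 46, leaving 3 seats).
Remainders in descending order: Red 0.880, Green 0.689, Blue 0.635, Violet 0.543, Amber 0.137, Teal 0.116.
Largest remainders: Red, Green, Blue receive the extra seats.

Teal: 3, Green: 8, Amber: 12, Red: 6, Blue: 17, Violet: 3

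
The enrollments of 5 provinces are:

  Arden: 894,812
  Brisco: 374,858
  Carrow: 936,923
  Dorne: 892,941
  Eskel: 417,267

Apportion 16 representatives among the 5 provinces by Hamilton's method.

Total 3516801; standard divisor 3516801/16 ≈ 219800.062.
Standard quotas: Arden 4.0710, Brisco 1.7054, Carrow 4.2626, Dorne 4.0625, Eskel 1.8984.
Lower quotas: Arden 4, Brisco 1, Carrow 4, Dorne 4, Eskel 1 (sum 14, leaving 2 seats).
Remainders in descending order: Eskel 0.8984, Brisco 0.7054, Carrow 0.2626, Arden 0.0710, Dorne 0.0625.
Largest remainders: Eskel, Brisco receive the extra seats.

Arden 4; Brisco 2; Carrow 4; Dorne 4; Eskel 2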